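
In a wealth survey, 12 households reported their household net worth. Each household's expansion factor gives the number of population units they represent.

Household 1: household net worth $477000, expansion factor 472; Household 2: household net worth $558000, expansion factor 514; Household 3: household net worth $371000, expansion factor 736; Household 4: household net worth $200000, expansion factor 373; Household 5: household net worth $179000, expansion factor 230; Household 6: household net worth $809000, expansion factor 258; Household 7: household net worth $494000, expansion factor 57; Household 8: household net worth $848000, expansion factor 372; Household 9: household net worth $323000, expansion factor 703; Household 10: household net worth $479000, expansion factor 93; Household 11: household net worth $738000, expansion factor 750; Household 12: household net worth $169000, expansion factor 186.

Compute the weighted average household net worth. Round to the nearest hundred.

Weighted sum = 477000×472 + 558000×514 + 371000×736 + 200000×373 + 179000×230 + 809000×258 + 494000×57 + 848000×372 + 323000×703 + 479000×93 + 738000×750 + 169000×186
  = 2309668000
Sum of weights = 472 + 514 + 736 + 373 + 230 + 258 + 57 + 372 + 703 + 93 + 750 + 186 = 4744
Weighted mean = 2309668000 / 4744 = 486860.88

486900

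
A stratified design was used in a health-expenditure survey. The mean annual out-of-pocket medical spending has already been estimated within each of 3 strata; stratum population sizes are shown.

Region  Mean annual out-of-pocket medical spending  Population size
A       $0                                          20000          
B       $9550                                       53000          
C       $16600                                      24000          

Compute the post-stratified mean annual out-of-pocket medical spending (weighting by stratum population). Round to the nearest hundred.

9300

Σ Nₕ·x̄ₕ = 0×20000 + 9550×53000 + 16600×24000
  = 0 + 506150000 + 398400000 = 904550000
Σ Nₕ = 97000
Overall mean = 904550000 / 97000 = 9325.2577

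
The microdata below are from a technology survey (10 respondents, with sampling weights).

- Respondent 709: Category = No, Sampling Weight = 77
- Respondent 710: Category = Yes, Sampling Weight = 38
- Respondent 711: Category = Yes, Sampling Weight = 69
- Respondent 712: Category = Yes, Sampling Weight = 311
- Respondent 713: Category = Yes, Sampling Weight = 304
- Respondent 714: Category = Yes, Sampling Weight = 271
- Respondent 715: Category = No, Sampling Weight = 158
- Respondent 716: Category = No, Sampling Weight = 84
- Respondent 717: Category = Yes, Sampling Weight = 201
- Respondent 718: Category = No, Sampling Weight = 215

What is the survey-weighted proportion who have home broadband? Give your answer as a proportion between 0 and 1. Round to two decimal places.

0.69

Sum of weights for 'Yes' = 38 + 69 + 311 + 304 + 271 + 201 = 1194
Total weight = 77 + 38 + 69 + 311 + 304 + 271 + 158 + 84 + 201 + 215 = 1728
Weighted proportion = 1194 / 1728 = 0.69097222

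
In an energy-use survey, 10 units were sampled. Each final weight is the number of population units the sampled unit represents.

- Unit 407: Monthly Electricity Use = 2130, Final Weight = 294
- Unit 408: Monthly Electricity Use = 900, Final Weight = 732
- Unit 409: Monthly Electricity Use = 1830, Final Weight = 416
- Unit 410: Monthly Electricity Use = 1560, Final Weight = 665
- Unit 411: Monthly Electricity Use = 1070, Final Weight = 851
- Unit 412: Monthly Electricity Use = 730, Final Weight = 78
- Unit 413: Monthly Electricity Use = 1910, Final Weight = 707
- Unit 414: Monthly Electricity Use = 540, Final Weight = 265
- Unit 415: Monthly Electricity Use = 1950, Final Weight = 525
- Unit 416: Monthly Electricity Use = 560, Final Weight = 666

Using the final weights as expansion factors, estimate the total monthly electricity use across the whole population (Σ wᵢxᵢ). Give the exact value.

Weighted total = 2130×294 + 900×732 + 1830×416 + 1560×665 + 1070×851 + 730×78 + 1910×707 + 540×265 + 1950×525 + 560×666
  = 626220 + 658800 + 761280 + 1037400 + 910570 + 56940 + 1350370 + 143100 + 1023750 + 372960 = 6941390

6941390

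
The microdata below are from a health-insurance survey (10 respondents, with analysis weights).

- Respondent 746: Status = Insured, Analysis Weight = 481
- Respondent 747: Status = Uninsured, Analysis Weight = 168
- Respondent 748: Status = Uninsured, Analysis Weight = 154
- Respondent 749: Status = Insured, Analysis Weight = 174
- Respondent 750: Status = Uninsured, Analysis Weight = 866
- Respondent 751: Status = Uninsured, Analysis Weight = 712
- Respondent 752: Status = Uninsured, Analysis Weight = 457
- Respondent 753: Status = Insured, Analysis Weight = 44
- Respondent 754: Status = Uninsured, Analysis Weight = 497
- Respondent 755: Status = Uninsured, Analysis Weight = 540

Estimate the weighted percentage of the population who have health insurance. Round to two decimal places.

17.08

Sum of weights for 'Insured' = 481 + 174 + 44 = 699
Total weight = 481 + 168 + 154 + 174 + 866 + 712 + 457 + 44 + 497 + 540 = 4093
Weighted proportion = 699 / 4093 = 0.17077938 → 17.077938%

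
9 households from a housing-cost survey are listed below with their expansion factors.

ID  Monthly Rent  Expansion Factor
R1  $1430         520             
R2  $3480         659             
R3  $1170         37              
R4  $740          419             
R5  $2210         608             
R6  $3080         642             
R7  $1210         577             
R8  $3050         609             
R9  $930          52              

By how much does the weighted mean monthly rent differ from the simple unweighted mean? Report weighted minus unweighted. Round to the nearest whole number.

337

Unweighted sum = 17300
Unweighted mean = 17300 / 9 = 1922.2222
Weighted sum = 1430×520 + 3480×659 + 1170×37 + 740×419 + 2210×608 + 3080×642 + 1210×577 + 3050×609 + 930×52
  = 743600 + 2293320 + 43290 + 310060 + 1343680 + 1977360 + 698170 + 1857450 + 48360 = 9315290
Sum of weights = 520 + 659 + 37 + 419 + 608 + 642 + 577 + 609 + 52 = 4123
Weighted mean = 9315290 / 4123 = 2259.3476
Difference (weighted minus unweighted) = 337.12534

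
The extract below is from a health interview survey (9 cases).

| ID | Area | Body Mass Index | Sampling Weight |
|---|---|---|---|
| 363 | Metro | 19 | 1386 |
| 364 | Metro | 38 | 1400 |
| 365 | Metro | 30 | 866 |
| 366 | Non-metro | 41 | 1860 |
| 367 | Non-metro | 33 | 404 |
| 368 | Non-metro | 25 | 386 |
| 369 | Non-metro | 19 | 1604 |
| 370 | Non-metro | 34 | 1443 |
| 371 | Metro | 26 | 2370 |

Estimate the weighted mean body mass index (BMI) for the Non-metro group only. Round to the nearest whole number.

31

Non-metro rows: 366, 367, 368, 369, 370
Weighted sum = 41×1860 + 33×404 + 25×386 + 19×1604 + 34×1443
  = 76260 + 13332 + 9650 + 30476 + 49062 = 178780
Sum of weights = 1860 + 404 + 386 + 1604 + 1443 = 5697
Weighted mean = 178780 / 5697 = 31.381429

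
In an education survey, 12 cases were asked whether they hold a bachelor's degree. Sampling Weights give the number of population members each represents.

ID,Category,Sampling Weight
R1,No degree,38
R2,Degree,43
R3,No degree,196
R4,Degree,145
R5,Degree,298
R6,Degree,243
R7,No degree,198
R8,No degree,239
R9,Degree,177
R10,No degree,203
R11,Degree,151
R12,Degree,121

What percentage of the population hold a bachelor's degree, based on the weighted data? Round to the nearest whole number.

Sum of weights for 'Degree' = 43 + 145 + 298 + 243 + 177 + 151 + 121 = 1178
Total weight = 38 + 43 + 196 + 145 + 298 + 243 + 198 + 239 + 177 + 203 + 151 + 121 = 2052
Weighted proportion = 1178 / 2052 = 0.57407407 → 57.407407%

57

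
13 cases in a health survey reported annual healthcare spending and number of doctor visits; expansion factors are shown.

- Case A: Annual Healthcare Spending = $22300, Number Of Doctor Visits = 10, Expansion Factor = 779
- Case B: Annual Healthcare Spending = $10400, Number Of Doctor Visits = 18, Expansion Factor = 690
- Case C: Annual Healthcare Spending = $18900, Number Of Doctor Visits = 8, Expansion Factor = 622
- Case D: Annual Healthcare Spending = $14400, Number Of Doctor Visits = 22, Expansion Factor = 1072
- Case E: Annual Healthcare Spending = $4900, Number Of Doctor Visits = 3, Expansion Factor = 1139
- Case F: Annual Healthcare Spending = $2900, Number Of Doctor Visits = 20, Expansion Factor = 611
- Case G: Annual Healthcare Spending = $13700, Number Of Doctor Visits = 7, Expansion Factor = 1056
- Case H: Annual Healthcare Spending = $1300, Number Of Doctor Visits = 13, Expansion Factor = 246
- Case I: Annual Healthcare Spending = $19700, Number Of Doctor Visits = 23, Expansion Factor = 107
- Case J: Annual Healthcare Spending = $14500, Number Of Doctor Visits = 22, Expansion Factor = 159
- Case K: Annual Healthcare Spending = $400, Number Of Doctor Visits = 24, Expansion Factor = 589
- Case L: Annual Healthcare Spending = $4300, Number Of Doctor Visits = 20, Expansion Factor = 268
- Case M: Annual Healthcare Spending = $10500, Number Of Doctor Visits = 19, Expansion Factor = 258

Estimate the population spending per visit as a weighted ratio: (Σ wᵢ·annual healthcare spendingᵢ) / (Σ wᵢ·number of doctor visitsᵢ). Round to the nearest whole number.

782

Σ wᵢ·y = 82390700
Σ wᵢ·x = 105354
Ratio = 82390700 / 105354 = 782.03675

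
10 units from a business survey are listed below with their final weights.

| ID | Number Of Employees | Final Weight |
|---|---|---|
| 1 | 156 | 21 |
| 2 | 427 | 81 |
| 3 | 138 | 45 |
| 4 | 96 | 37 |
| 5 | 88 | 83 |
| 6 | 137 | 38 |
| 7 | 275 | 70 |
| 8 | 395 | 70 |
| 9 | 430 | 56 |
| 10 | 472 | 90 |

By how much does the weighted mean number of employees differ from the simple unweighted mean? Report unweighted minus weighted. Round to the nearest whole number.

-32

Unweighted sum = 156 + 427 + 138 + 96 + 88 + 137 + 275 + 395 + 430 + 472 = 2614
Unweighted mean = 2614 / 10 = 261.4
Weighted sum = 156×21 + 427×81 + 138×45 + 96×37 + 88×83 + 137×38 + 275×70 + 395×70 + 430×56 + 472×90
  = 173595
Sum of weights = 21 + 81 + 45 + 37 + 83 + 38 + 70 + 70 + 56 + 90 = 591
Weighted mean = 173595 / 591 = 293.73096
Difference (unweighted minus weighted) = -32.330964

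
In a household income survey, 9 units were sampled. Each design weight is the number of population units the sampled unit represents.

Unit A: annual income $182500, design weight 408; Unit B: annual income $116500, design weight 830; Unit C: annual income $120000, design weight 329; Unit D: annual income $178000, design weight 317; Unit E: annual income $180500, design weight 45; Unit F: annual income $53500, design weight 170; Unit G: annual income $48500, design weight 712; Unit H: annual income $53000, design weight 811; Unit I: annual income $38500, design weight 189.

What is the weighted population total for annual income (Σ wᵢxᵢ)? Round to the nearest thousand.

369070000

Weighted total = 369070000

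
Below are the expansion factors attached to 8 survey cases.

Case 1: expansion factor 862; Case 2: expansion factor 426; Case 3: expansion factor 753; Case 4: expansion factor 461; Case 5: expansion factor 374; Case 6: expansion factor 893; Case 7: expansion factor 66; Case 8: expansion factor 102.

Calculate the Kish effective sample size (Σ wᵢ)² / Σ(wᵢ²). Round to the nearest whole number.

Σ wᵢ = 862 + 426 + 753 + 461 + 374 + 893 + 66 + 102 = 3937
Σ wᵢ² = 743044 + 181476 + 567009 + 212521 + 139876 + 797449 + 4356 + 10404 = 2656135
n_eff = 3937² / 2656135 = 15499969 / 2656135 = 5.8355351

6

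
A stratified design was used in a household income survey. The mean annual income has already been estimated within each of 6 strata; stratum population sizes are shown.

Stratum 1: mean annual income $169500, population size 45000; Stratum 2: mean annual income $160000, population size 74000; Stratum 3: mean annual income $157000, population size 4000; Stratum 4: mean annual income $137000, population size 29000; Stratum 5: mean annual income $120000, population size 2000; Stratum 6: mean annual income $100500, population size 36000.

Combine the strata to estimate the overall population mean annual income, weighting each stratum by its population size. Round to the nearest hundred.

Σ Nₕ·x̄ₕ = 169500×45000 + 160000×74000 + 157000×4000 + 137000×29000 + 120000×2000 + 100500×36000
  = 7627500000 + 11840000000 + 628000000 + 3973000000 + 240000000 + 3618000000 = 27926500000
Σ Nₕ = 45000 + 74000 + 4000 + 29000 + 2000 + 36000 = 190000
Overall mean = 27926500000 / 190000 = 146981.58

147000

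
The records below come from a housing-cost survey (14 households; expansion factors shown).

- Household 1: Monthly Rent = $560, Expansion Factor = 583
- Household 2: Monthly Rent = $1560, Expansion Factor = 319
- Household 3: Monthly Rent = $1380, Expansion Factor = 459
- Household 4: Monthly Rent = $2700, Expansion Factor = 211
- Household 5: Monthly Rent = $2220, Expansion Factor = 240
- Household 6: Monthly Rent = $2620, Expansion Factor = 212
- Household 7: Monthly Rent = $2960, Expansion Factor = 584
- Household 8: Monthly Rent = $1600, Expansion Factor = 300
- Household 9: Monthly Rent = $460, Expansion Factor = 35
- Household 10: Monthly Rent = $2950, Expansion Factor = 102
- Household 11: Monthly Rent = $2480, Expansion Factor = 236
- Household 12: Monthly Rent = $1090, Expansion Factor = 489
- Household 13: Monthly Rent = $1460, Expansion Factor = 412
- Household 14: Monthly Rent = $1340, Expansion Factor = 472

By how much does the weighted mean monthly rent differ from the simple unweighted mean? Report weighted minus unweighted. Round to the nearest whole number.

-95

Unweighted sum = 25380
Unweighted mean = 25380 / 14 = 1812.8571
Weighted sum = 7993410
Sum of weights = 4654
Weighted mean = 7993410 / 4654 = 1717.5355
Difference (weighted minus unweighted) = -95.321689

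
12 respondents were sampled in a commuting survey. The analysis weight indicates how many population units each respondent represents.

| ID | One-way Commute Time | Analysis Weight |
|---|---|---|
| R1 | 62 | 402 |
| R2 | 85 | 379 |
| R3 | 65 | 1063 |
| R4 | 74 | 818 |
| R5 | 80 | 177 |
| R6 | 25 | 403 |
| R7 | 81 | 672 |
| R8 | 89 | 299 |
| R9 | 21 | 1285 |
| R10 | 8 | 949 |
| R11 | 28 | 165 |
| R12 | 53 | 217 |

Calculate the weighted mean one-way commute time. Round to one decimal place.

Weighted sum = 62×402 + 85×379 + 65×1063 + 74×818 + 80×177 + 25×403 + 81×672 + 89×299 + 21×1285 + 8×949 + 28×165 + 53×217
  = 24924 + 32215 + 69095 + 60532 + 14160 + 10075 + 54432 + 26611 + 26985 + 7592 + 4620 + 11501 = 342742
Sum of weights = 402 + 379 + 1063 + 818 + 177 + 403 + 672 + 299 + 1285 + 949 + 165 + 217 = 6829
Weighted mean = 342742 / 6829 = 50.189193

50.2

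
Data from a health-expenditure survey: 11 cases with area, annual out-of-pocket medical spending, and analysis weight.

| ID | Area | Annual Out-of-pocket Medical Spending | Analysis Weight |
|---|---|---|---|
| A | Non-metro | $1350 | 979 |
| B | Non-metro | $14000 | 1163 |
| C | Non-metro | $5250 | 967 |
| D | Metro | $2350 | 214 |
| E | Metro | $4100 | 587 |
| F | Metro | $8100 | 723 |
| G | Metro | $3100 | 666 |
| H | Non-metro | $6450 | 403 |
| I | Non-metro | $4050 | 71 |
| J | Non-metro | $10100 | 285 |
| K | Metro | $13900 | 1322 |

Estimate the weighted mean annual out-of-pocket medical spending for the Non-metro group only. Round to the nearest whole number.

Non-metro rows: A, B, C, H, I, J
Weighted sum = 1350×979 + 14000×1163 + 5250×967 + 6450×403 + 4050×71 + 10100×285
  = 28445800
Sum of weights = 979 + 1163 + 967 + 403 + 71 + 285 = 3868
Weighted mean = 28445800 / 3868 = 7354.1365

7354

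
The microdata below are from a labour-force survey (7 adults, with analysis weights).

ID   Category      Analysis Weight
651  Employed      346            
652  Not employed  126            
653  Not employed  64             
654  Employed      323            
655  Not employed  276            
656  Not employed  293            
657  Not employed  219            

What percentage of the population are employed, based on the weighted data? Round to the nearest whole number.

Sum of weights for 'Employed' = 346 + 323 = 669
Total weight = 1647
Weighted proportion = 669 / 1647 = 0.40619308 → 40.619308%

41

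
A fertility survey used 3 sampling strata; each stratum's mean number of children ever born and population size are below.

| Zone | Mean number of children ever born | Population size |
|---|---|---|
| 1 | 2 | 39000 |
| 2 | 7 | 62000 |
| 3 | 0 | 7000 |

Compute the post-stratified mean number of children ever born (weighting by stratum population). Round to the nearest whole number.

5

Σ Nₕ·x̄ₕ = 2×39000 + 7×62000 + 0×7000
  = 512000
Σ Nₕ = 39000 + 62000 + 7000 = 108000
Overall mean = 512000 / 108000 = 4.7407407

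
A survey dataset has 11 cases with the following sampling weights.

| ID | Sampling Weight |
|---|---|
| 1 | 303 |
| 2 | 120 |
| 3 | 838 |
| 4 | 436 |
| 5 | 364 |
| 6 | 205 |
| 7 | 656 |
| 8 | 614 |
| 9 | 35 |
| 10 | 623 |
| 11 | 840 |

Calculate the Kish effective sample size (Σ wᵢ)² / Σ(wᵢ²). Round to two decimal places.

8.24

Σ wᵢ = 303 + 120 + 838 + 436 + 364 + 205 + 656 + 614 + 35 + 623 + 840 = 5034
Σ wᵢ² = 3075356
n_eff = 5034² / 3075356 = 25341156 / 3075356 = 8.2400724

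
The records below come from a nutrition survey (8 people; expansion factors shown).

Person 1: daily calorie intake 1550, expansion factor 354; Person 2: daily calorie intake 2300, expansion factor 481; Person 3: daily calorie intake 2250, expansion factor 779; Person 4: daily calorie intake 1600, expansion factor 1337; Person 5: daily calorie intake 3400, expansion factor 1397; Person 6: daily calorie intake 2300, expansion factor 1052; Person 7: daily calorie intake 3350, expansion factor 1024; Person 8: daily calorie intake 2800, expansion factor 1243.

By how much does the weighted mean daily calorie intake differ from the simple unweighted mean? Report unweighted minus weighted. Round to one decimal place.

-116.2

Unweighted sum = 19550
Unweighted mean = 19550 / 8 = 2443.75
Weighted sum = 1550×354 + 2300×481 + 2250×779 + 1600×1337 + 3400×1397 + 2300×1052 + 3350×1024 + 2800×1243
  = 548700 + 1106300 + 1752750 + 2139200 + 4749800 + 2419600 + 3430400 + 3480400 = 19627150
Sum of weights = 354 + 481 + 779 + 1337 + 1397 + 1052 + 1024 + 1243 = 7667
Weighted mean = 19627150 / 7667 = 2559.9517
Difference (unweighted minus weighted) = -116.20174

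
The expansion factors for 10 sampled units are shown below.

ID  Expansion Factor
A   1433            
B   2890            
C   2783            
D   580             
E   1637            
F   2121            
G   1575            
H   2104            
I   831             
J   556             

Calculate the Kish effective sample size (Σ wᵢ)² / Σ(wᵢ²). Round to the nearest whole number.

Σ wᵢ = 1433 + 2890 + 2783 + 580 + 1637 + 2121 + 1575 + 2104 + 831 + 556 = 16510
Σ wᵢ² = 2053489 + 8352100 + 7745089 + 336400 + 2679769 + 4498641 + 2480625 + 4426816 + 690561 + 309136 = 33572626
n_eff = 16510² / 33572626 = 272580100 / 33572626 = 8.1191176

8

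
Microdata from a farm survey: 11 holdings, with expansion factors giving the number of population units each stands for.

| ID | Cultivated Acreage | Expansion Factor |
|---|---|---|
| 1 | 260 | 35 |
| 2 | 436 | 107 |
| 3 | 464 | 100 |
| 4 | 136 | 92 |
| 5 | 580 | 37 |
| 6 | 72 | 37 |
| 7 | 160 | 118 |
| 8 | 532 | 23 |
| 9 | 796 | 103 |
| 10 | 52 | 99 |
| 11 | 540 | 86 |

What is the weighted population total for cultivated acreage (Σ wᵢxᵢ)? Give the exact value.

303480

Weighted total = 260×35 + 436×107 + 464×100 + 136×92 + 580×37 + 72×37 + 160×118 + 532×23 + 796×103 + 52×99 + 540×86
  = 9100 + 46652 + 46400 + 12512 + 21460 + 2664 + 18880 + 12236 + 81988 + 5148 + 46440 = 303480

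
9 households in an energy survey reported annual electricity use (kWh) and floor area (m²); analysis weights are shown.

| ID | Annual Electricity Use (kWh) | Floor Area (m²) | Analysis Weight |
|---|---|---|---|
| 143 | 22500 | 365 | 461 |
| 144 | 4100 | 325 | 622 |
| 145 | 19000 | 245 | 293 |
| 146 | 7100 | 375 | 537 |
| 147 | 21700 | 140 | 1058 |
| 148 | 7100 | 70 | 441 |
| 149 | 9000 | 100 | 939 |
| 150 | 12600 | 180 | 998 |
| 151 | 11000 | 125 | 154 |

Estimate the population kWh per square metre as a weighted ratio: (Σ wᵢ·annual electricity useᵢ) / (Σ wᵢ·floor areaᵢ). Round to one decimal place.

Σ wᵢ·y = 22500×461 + 4100×622 + 19000×293 + 7100×537 + 21700×1058 + 7100×441 + 9000×939 + 12600×998 + 11000×154
  = 10372500 + 2550200 + 5567000 + 3812700 + 22958600 + 3131100 + 8451000 + 12574800 + 1694000 = 71111900
Σ wᵢ·x = 365×461 + 325×622 + 245×293 + 375×537 + 140×1058 + 70×441 + 100×939 + 180×998 + 125×154
  = 1115355
Ratio = 71111900 / 1115355 = 63.757189

63.8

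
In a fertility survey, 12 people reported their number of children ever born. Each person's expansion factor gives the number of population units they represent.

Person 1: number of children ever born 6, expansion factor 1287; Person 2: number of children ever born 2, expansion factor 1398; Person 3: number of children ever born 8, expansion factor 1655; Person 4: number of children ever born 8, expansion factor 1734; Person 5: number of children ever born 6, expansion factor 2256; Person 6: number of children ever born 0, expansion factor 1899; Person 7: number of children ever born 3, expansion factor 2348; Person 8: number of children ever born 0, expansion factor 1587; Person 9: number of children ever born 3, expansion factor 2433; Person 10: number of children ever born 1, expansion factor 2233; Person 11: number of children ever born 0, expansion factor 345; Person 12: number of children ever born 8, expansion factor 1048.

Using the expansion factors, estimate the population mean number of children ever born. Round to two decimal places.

3.76

Weighted sum = 6×1287 + 2×1398 + 8×1655 + 8×1734 + 6×2256 + 0×1899 + 3×2348 + 0×1587 + 3×2433 + 1×2233 + 0×345 + 8×1048
  = 7722 + 2796 + 13240 + 13872 + 13536 + 0 + 7044 + 0 + 7299 + 2233 + 0 + 8384 = 76126
Sum of weights = 1287 + 1398 + 1655 + 1734 + 2256 + 1899 + 2348 + 1587 + 2433 + 2233 + 345 + 1048 = 20223
Weighted mean = 76126 / 20223 = 3.7643277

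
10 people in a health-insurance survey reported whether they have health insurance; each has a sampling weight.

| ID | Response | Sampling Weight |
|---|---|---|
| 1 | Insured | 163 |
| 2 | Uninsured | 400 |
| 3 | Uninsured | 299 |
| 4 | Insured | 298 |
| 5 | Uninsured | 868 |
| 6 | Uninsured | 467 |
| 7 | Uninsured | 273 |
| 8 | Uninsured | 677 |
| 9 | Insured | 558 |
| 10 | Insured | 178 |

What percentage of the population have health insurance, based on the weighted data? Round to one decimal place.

28.6

Sum of weights for 'Insured' = 163 + 298 + 558 + 178 = 1197
Total weight = 163 + 400 + 299 + 298 + 868 + 467 + 273 + 677 + 558 + 178 = 4181
Weighted proportion = 1197 / 4181 = 0.28629514 → 28.629514%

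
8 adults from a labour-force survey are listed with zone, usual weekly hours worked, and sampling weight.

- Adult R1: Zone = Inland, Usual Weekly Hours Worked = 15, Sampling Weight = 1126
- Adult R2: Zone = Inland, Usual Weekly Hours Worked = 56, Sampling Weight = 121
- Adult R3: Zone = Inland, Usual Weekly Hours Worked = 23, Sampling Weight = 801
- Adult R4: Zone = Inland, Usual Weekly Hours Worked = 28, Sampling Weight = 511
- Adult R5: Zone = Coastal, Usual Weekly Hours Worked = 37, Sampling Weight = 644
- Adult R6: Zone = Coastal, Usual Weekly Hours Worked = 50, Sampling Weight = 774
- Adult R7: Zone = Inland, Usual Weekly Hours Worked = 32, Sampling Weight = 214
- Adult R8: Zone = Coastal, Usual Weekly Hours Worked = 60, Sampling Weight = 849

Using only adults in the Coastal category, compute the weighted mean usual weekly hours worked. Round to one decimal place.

50.1

Coastal rows: R5, R6, R8
Weighted sum = 37×644 + 50×774 + 60×849
  = 23828 + 38700 + 50940 = 113468
Sum of weights = 2267
Weighted mean = 113468 / 2267 = 50.052051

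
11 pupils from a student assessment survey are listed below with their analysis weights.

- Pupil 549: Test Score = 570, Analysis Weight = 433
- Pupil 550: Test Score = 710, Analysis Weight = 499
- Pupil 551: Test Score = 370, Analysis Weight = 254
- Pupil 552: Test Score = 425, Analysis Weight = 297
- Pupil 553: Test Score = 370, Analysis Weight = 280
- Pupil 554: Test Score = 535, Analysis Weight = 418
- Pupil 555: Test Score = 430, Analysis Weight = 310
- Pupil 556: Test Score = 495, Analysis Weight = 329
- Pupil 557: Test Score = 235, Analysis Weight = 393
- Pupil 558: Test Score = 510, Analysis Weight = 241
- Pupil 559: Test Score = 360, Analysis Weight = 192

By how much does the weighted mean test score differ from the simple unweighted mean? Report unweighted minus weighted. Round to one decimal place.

-18.8

Unweighted sum = 570 + 710 + 370 + 425 + 370 + 535 + 430 + 495 + 235 + 510 + 360 = 5010
Unweighted mean = 5010 / 11 = 455.45455
Weighted sum = 570×433 + 710×499 + 370×254 + 425×297 + 370×280 + 535×418 + 430×310 + 495×329 + 235×393 + 510×241 + 360×192
  = 1729075
Sum of weights = 433 + 499 + 254 + 297 + 280 + 418 + 310 + 329 + 393 + 241 + 192 = 3646
Weighted mean = 1729075 / 3646 = 474.23889
Difference (unweighted minus weighted) = -18.784346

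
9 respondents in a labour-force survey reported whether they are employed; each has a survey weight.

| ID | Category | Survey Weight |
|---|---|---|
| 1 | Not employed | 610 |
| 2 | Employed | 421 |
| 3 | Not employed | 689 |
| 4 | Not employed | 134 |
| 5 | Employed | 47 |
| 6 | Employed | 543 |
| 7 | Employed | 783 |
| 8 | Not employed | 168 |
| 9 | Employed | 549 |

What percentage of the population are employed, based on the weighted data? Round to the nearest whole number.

59

Sum of weights for 'Employed' = 421 + 47 + 543 + 783 + 549 = 2343
Total weight = 3944
Weighted proportion = 2343 / 3944 = 0.59406694 → 59.406694%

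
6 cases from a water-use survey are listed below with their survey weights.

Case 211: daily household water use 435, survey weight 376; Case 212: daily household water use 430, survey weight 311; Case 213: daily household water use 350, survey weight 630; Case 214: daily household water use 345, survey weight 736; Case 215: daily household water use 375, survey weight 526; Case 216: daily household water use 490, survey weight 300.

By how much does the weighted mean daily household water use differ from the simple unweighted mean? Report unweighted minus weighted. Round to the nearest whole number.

17

Unweighted sum = 435 + 430 + 350 + 345 + 375 + 490 = 2425
Unweighted mean = 2425 / 6 = 404.16667
Weighted sum = 435×376 + 430×311 + 350×630 + 345×736 + 375×526 + 490×300
  = 163560 + 133730 + 220500 + 253920 + 197250 + 147000 = 1115960
Sum of weights = 376 + 311 + 630 + 736 + 526 + 300 = 2879
Weighted mean = 1115960 / 2879 = 387.6207
Difference (unweighted minus weighted) = 16.545965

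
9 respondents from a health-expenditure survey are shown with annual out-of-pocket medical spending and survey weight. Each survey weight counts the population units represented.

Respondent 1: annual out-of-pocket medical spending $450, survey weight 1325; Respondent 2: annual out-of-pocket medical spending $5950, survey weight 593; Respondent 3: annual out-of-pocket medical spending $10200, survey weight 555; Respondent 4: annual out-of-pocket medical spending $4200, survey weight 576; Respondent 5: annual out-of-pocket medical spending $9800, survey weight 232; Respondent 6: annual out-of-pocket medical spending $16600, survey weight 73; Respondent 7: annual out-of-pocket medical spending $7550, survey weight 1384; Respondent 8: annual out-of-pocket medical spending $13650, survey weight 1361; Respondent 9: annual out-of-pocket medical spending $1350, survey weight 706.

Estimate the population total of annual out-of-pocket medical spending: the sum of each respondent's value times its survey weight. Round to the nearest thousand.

45670000

Weighted total = 450×1325 + 5950×593 + 10200×555 + 4200×576 + 9800×232 + 16600×73 + 7550×1384 + 13650×1361 + 1350×706
  = 45670150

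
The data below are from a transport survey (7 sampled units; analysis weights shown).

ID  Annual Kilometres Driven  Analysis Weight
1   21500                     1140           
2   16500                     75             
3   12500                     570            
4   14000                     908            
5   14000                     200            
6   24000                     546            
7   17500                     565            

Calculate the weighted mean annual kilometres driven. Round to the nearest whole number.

Weighted sum = 21500×1140 + 16500×75 + 12500×570 + 14000×908 + 14000×200 + 24000×546 + 17500×565
  = 71376000
Sum of weights = 1140 + 75 + 570 + 908 + 200 + 546 + 565 = 4004
Weighted mean = 71376000 / 4004 = 17826.174

17826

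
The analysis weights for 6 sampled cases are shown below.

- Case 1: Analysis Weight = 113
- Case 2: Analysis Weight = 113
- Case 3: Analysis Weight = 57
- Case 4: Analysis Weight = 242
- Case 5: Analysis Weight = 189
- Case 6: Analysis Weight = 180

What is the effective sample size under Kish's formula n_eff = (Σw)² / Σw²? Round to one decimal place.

5.1

Σ wᵢ = 113 + 113 + 57 + 242 + 189 + 180 = 894
Σ wᵢ² = 12769 + 12769 + 3249 + 58564 + 35721 + 32400 = 155472
n_eff = 894² / 155472 = 799236 / 155472 = 5.140707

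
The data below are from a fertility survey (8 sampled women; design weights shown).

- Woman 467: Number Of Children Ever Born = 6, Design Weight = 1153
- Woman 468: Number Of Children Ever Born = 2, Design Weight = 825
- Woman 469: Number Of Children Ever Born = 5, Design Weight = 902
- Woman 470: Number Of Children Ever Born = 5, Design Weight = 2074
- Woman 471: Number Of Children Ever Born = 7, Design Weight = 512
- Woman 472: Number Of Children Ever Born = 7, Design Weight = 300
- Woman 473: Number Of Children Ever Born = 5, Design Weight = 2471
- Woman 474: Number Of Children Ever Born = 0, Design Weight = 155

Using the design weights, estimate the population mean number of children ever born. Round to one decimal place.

Weighted sum = 6×1153 + 2×825 + 5×902 + 5×2074 + 7×512 + 7×300 + 5×2471 + 0×155
  = 41487
Sum of weights = 8392
Weighted mean = 41487 / 8392 = 4.9436368

4.9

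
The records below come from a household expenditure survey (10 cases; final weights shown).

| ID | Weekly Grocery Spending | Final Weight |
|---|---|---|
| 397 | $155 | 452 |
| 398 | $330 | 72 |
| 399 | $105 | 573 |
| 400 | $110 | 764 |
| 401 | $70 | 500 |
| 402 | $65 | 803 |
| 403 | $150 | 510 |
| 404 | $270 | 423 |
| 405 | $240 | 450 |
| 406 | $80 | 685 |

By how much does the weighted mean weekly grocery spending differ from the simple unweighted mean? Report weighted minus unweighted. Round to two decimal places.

-27.77

Unweighted sum = 155 + 330 + 105 + 110 + 70 + 65 + 150 + 270 + 240 + 80 = 1575
Unweighted mean = 1575 / 10 = 157.5
Weighted sum = 678730
Sum of weights = 452 + 72 + 573 + 764 + 500 + 803 + 510 + 423 + 450 + 685 = 5232
Weighted mean = 678730 / 5232 = 129.72668
Difference (weighted minus unweighted) = -27.773318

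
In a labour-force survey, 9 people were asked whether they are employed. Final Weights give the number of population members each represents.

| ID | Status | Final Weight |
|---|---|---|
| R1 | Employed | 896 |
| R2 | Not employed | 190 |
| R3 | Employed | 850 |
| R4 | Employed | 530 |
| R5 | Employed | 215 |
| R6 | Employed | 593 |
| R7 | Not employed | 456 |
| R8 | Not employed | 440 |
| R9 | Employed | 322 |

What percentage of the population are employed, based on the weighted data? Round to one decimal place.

Sum of weights for 'Employed' = 896 + 850 + 530 + 215 + 593 + 322 = 3406
Total weight = 896 + 190 + 850 + 530 + 215 + 593 + 456 + 440 + 322 = 4492
Weighted proportion = 3406 / 4492 = 0.75823687 → 75.823687%

75.8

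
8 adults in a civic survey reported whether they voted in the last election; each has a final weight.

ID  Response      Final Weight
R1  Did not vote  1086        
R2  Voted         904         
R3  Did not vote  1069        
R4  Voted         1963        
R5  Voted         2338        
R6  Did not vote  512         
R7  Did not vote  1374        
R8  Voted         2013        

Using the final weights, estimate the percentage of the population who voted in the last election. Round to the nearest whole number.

64

Sum of weights for 'Voted' = 904 + 1963 + 2338 + 2013 = 7218
Total weight = 1086 + 904 + 1069 + 1963 + 2338 + 512 + 1374 + 2013 = 11259
Weighted proportion = 7218 / 11259 = 0.64108713 → 64.108713%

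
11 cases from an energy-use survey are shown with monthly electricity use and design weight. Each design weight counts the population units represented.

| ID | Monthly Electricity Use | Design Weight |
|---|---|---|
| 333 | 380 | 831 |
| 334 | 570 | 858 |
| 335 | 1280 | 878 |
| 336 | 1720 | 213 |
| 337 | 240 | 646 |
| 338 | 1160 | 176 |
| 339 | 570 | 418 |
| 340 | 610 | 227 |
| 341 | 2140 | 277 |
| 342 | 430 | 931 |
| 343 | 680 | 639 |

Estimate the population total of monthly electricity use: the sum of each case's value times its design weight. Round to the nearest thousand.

4459000

Weighted total = 380×831 + 570×858 + 1280×878 + 1720×213 + 240×646 + 1160×176 + 570×418 + 610×227 + 2140×277 + 430×931 + 680×639
  = 315780 + 489060 + 1123840 + 366360 + 155040 + 204160 + 238260 + 138470 + 592780 + 400330 + 434520 = 4458600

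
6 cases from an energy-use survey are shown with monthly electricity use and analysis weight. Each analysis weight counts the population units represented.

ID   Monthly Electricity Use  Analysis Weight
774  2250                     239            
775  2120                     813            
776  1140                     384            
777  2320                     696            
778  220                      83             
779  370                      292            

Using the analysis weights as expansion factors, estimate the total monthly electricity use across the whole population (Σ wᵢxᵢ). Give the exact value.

Weighted total = 2250×239 + 2120×813 + 1140×384 + 2320×696 + 220×83 + 370×292
  = 537750 + 1723560 + 437760 + 1614720 + 18260 + 108040 = 4440090

4440090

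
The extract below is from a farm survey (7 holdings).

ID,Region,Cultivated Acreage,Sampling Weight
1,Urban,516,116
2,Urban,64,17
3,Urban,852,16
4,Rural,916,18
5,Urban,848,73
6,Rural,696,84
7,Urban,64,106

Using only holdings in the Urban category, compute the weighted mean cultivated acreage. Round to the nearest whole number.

Urban rows: 1, 2, 3, 5, 7
Weighted sum = 516×116 + 64×17 + 852×16 + 848×73 + 64×106
  = 59856 + 1088 + 13632 + 61904 + 6784 = 143264
Sum of weights = 116 + 17 + 16 + 73 + 106 = 328
Weighted mean = 143264 / 328 = 436.78049

437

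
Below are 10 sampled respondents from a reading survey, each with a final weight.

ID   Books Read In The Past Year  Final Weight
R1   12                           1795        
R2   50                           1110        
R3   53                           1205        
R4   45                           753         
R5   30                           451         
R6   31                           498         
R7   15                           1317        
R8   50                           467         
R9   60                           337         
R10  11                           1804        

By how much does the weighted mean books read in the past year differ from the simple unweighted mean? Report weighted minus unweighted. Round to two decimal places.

Unweighted sum = 12 + 50 + 53 + 45 + 30 + 31 + 15 + 50 + 60 + 11 = 357
Unweighted mean = 357 / 10 = 35.7
Weighted sum = 12×1795 + 50×1110 + 53×1205 + 45×753 + 30×451 + 31×498 + 15×1317 + 50×467 + 60×337 + 11×1804
  = 21540 + 55500 + 63865 + 33885 + 13530 + 15438 + 19755 + 23350 + 20220 + 19844 = 286927
Sum of weights = 1795 + 1110 + 1205 + 753 + 451 + 498 + 1317 + 467 + 337 + 1804 = 9737
Weighted mean = 286927 / 9737 = 29.467701
Difference (weighted minus unweighted) = -6.2322995

-6.23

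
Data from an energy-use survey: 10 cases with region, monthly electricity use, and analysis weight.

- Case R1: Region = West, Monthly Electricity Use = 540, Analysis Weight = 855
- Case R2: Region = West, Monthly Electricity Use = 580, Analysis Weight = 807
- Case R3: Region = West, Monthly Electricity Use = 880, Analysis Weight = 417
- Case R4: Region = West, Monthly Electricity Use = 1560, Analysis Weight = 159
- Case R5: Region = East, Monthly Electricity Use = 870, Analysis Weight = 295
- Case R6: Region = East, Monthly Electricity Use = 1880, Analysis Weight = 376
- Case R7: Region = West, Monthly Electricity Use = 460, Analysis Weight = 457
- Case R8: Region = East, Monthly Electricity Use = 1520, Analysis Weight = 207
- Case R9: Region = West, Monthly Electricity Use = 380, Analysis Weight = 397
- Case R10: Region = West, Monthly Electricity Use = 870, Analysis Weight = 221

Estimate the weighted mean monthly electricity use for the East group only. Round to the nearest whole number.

East rows: R5, R6, R8
Weighted sum = 870×295 + 1880×376 + 1520×207
  = 256650 + 706880 + 314640 = 1278170
Sum of weights = 295 + 376 + 207 = 878
Weighted mean = 1278170 / 878 = 1455.7745

1456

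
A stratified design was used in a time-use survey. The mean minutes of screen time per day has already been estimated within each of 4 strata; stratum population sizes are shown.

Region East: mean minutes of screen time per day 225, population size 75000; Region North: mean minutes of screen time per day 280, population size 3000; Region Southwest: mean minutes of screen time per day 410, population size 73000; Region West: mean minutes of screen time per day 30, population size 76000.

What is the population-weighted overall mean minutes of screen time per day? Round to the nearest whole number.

Σ Nₕ·x̄ₕ = 225×75000 + 280×3000 + 410×73000 + 30×76000
  = 16875000 + 840000 + 29930000 + 2280000 = 49925000
Σ Nₕ = 75000 + 3000 + 73000 + 76000 = 227000
Overall mean = 49925000 / 227000 = 219.93392

220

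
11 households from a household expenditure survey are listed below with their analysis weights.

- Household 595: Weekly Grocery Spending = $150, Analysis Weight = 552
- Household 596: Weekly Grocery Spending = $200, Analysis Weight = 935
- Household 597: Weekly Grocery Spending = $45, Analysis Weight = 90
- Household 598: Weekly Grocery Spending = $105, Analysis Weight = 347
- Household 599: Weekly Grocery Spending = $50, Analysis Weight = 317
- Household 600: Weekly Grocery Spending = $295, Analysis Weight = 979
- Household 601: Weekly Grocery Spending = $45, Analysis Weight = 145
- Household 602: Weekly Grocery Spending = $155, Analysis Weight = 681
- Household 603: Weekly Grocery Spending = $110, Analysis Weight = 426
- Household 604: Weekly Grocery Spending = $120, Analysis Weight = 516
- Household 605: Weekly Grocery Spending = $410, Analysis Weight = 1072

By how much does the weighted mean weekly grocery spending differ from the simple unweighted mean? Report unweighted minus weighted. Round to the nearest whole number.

-57

Unweighted sum = 150 + 200 + 45 + 105 + 50 + 295 + 45 + 155 + 110 + 120 + 410 = 1685
Unweighted mean = 1685 / 11 = 153.18182
Weighted sum = 150×552 + 200×935 + 45×90 + 105×347 + 50×317 + 295×979 + 45×145 + 155×681 + 110×426 + 120×516 + 410×1072
  = 82800 + 187000 + 4050 + 36435 + 15850 + 288805 + 6525 + 105555 + 46860 + 61920 + 439520 = 1275320
Sum of weights = 552 + 935 + 90 + 347 + 317 + 979 + 145 + 681 + 426 + 516 + 1072 = 6060
Weighted mean = 1275320 / 6060 = 210.44884
Difference (unweighted minus weighted) = -57.267027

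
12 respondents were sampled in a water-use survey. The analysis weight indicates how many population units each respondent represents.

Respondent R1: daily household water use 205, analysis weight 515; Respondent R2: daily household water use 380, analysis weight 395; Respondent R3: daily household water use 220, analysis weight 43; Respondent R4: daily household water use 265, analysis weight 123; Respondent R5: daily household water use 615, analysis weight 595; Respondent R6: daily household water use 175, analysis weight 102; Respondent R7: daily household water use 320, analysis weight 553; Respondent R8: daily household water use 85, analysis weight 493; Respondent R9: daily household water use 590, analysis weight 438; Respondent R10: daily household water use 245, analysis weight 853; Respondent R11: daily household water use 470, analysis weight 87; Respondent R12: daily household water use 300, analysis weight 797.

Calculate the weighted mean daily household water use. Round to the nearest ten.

330

Weighted sum = 205×515 + 380×395 + 220×43 + 265×123 + 615×595 + 175×102 + 320×553 + 85×493 + 590×438 + 245×853 + 470×87 + 300×797
  = 105575 + 150100 + 9460 + 32595 + 365925 + 17850 + 176960 + 41905 + 258420 + 208985 + 40890 + 239100 = 1647765
Sum of weights = 515 + 395 + 43 + 123 + 595 + 102 + 553 + 493 + 438 + 853 + 87 + 797 = 4994
Weighted mean = 1647765 / 4994 = 329.94894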